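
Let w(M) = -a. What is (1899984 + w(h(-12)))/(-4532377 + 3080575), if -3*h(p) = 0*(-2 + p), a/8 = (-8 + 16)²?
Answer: -949736/725901 ≈ -1.3084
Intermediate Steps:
a = 512 (a = 8*(-8 + 16)² = 8*8² = 8*64 = 512)
h(p) = 0 (h(p) = -0*(-2 + p) = -⅓*0 = 0)
w(M) = -512 (w(M) = -1*512 = -512)
(1899984 + w(h(-12)))/(-4532377 + 3080575) = (1899984 - 512)/(-4532377 + 3080575) = 1899472/(-1451802) = 1899472*(-1/1451802) = -949736/725901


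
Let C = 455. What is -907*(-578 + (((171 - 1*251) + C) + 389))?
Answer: -168702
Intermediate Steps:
-907*(-578 + (((171 - 1*251) + C) + 389)) = -907*(-578 + (((171 - 1*251) + 455) + 389)) = -907*(-578 + (((171 - 251) + 455) + 389)) = -907*(-578 + ((-80 + 455) + 389)) = -907*(-578 + (375 + 389)) = -907*(-578 + 764) = -907*186 = -168702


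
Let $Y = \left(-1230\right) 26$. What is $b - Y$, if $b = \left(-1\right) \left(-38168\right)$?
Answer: $70148$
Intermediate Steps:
$b = 38168$
$Y = -31980$
$b - Y = 38168 - -31980 = 38168 + 31980 = 70148$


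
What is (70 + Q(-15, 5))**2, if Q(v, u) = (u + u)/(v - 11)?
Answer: 819025/169 ≈ 4846.3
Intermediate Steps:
Q(v, u) = 2*u/(-11 + v) (Q(v, u) = (2*u)/(-11 + v) = 2*u/(-11 + v))
(70 + Q(-15, 5))**2 = (70 + 2*5/(-11 - 15))**2 = (70 + 2*5/(-26))**2 = (70 + 2*5*(-1/26))**2 = (70 - 5/13)**2 = (905/13)**2 = 819025/169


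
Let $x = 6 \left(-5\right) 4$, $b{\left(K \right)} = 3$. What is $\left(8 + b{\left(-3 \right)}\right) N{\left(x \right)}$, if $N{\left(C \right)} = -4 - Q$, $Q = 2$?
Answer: $-66$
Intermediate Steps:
$x = -120$ ($x = \left(-30\right) 4 = -120$)
$N{\left(C \right)} = -6$ ($N{\left(C \right)} = -4 - 2 = -6$)
$\left(8 + b{\left(-3 \right)}\right) N{\left(x \right)} = \left(8 + 3\right) \left(-6\right) = 11 \left(-6\right) = -66$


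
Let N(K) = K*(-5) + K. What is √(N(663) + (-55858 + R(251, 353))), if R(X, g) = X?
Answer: I*√58259 ≈ 241.37*I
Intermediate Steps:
N(K) = -4*K (N(K) = -5*K + K = -4*K)
√(N(663) + (-55858 + R(251, 353))) = √(-4*663 + (-55858 + 251)) = √(-2652 - 55607) = √(-58259) = I*√58259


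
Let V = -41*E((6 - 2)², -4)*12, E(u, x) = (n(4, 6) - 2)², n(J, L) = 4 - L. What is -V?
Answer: 7872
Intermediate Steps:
E(u, x) = 16 (E(u, x) = ((4 - 1*6) - 2)² = ((4 - 6) - 2)² = (-2 - 2)² = (-4)² = 16)
V = -7872 (V = -41*16*12 = -656*12 = -7872)
-V = -1*(-7872) = 7872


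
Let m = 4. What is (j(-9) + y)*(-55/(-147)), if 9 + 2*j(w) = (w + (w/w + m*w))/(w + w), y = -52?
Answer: -54725/2646 ≈ -20.682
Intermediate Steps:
j(w) = -9/2 + (1 + 5*w)/(4*w) (j(w) = -9/2 + ((w + (w/w + 4*w))/(w + w))/2 = -9/2 + ((w + (1 + 4*w))/((2*w)))/2 = -9/2 + ((1 + 5*w)*(1/(2*w)))/2 = -9/2 + ((1 + 5*w)/(2*w))/2 = -9/2 + (1 + 5*w)/(4*w))
(j(-9) + y)*(-55/(-147)) = ((¼)*(1 - 13*(-9))/(-9) - 52)*(-55/(-147)) = ((¼)*(-⅑)*(1 + 117) - 52)*(-55*(-1/147)) = ((¼)*(-⅑)*118 - 52)*(55/147) = (-59/18 - 52)*(55/147) = -995/18*55/147 = -54725/2646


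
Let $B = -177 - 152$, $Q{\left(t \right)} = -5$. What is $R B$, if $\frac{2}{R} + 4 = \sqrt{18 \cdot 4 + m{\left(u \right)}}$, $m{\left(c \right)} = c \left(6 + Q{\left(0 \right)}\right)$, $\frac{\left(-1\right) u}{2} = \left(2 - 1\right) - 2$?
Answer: $- \frac{1316}{29} - \frac{329 \sqrt{74}}{29} \approx -142.97$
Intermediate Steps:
$u = 2$ ($u = - 2 \left(\left(2 - 1\right) - 2\right) = - 2 \left(1 - 2\right) = \left(-2\right) \left(-1\right) = 2$)
$m{\left(c \right)} = c$ ($m{\left(c \right)} = c \left(6 - 5\right) = c 1 = c$)
$B = -329$
$R = \frac{2}{-4 + \sqrt{74}}$ ($R = \frac{2}{-4 + \sqrt{18 \cdot 4 + 2}} = \frac{2}{-4 + \sqrt{72 + 2}} = \frac{2}{-4 + \sqrt{74}} \approx 0.43456$)
$R B = \left(\frac{4}{29} + \frac{\sqrt{74}}{29}\right) \left(-329\right) = - \frac{1316}{29} - \frac{329 \sqrt{74}}{29}$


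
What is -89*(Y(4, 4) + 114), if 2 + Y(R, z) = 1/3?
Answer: -29993/3 ≈ -9997.7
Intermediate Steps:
Y(R, z) = -5/3 (Y(R, z) = -2 + 1/3 = -5/3)
-89*(Y(4, 4) + 114) = -89*(-5/3 + 114) = -89*337/3 = -29993/3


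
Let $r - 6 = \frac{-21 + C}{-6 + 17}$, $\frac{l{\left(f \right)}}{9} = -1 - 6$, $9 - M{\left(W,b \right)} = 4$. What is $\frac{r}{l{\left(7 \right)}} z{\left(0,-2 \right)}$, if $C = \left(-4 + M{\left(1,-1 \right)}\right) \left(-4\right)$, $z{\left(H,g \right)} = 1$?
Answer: $- \frac{41}{693} \approx -0.059163$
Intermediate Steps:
$M{\left(W,b \right)} = 5$ ($M{\left(W,b \right)} = 9 - 4 = 5$)
$C = -4$ ($C = \left(-4 + 5\right) \left(-4\right) = 1 \left(-4\right) = -4$)
$l{\left(f \right)} = -63$ ($l{\left(f \right)} = 9 \left(-1 - 6\right) = 9 \left(-7\right) = -63$)
$r = \frac{41}{11}$ ($r = 6 + \frac{-21 - 4}{-6 + 17} = 6 - \frac{25}{11} = \frac{41}{11} \approx 3.7273$)
$\frac{r}{l{\left(7 \right)}} z{\left(0,-2 \right)} = \frac{41}{11 \left(-63\right)} 1 = \frac{41}{11} \left(- \frac{1}{63}\right) 1 = \left(- \frac{41}{693}\right) 1 = - \frac{41}{693}$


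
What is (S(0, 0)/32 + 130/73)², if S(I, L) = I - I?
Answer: 16900/5329 ≈ 3.1713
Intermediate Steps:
S(I, L) = 0
(S(0, 0)/32 + 130/73)² = (0/32 + 130/73)² = (0*(1/32) + 130*(1/73))² = (0 + 130/73)² = (130/73)² = 16900/5329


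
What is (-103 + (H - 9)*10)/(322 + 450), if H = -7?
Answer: -263/772 ≈ -0.34067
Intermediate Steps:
(-103 + (H - 9)*10)/(322 + 450) = (-103 + (-7 - 9)*10)/(322 + 450) = (-103 - 16*10)/772 = (-103 - 160)*(1/772) = -263*1/772 = -263/772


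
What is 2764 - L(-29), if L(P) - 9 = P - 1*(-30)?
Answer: 2754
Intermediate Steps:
L(P) = 39 + P (L(P) = 9 + (P - 1*(-30)) = 9 + (P + 30) = 9 + (30 + P) = 39 + P)
2764 - L(-29) = 2764 - (39 - 29) = 2764 - 1*10 = 2764 - 10 = 2754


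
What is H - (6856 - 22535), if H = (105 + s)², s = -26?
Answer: 21920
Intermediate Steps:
H = 6241 (H = (105 - 26)² = 79² = 6241)
H - (6856 - 22535) = 6241 - (6856 - 22535) = 6241 - 1*(-15679) = 6241 + 15679 = 21920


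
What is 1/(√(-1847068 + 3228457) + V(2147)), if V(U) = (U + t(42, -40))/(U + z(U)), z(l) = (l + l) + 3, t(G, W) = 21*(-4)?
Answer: -13293972/57362361837935 + 41525136*√1381389/57362361837935 ≈ 0.00085060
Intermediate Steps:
t(G, W) = -84
z(l) = 3 + 2*l (z(l) = 2*l + 3 = 3 + 2*l)
V(U) = (-84 + U)/(3 + 3*U) (V(U) = (U - 84)/(U + (3 + 2*U)) = (-84 + U)/(3 + 3*U))
1/(√(-1847068 + 3228457) + V(2147)) = 1/(√(-1847068 + 3228457) + (-84 + 2147)/(3*(1 + 2147))) = 1/(√1381389 + (⅓)*2063/2148) = 1/(√1381389 + (⅓)*(1/2148)*2063) = 1/(√1381389 + 2063/6444) = 1/(2063/6444 + √1381389)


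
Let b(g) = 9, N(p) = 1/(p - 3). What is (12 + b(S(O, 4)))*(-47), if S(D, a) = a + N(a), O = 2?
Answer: -987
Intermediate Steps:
N(p) = 1/(-3 + p)
S(D, a) = a + 1/(-3 + a)
(12 + b(S(O, 4)))*(-47) = (12 + 9)*(-47) = 21*(-47) = -987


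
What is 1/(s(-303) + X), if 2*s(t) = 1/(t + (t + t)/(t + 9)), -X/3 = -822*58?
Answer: 29492/4218181727 ≈ 6.9916e-6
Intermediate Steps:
X = 143028 (X = -(-2466)*58 = -3*(-47676) = 143028)
s(t) = 1/(2*(t + 2*t/(9 + t))) (s(t) = 1/(2*(t + (t + t)/(t + 9))) = 1/(2*(t + (2*t)/(9 + t))) = 1/(2*(t + 2*t/(9 + t))))
1/(s(-303) + X) = 1/((½)*(9 - 303)/(-303*(11 - 303)) + 143028) = 1/((½)*(-1/303)*(-294)/(-292) + 143028) = 1/((½)*(-1/303)*(-1/292)*(-294) + 143028) = 1/(-49/29492 + 143028) = 1/(4218181727/29492) = 29492/4218181727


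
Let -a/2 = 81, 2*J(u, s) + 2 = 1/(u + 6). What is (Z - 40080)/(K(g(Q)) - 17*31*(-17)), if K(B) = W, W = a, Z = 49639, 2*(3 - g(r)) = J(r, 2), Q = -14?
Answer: 9559/8797 ≈ 1.0866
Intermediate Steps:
J(u, s) = -1 + 1/(2*(6 + u)) (J(u, s) = -1 + 1/(2*(u + 6)) = -1 + 1/(2*(6 + u)))
g(r) = 3 - (-11/2 - r)/(2*(6 + r))
a = -162 (a = -2*81 = -162)
W = -162
K(B) = -162
(Z - 40080)/(K(g(Q)) - 17*31*(-17)) = (49639 - 40080)/(-162 - 17*31*(-17)) = 9559/(-162 - 527*(-17)) = 9559/(-162 + 8959) = 9559/8797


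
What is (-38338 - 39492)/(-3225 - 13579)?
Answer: 38915/8402 ≈ 4.6316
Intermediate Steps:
(-38338 - 39492)/(-3225 - 13579) = -77830/(-16804) = -77830*(-1/16804) = 38915/8402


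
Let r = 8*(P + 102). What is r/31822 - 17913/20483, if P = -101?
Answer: -284931811/325905013 ≈ -0.87428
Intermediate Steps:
r = 8 (r = 8*(-101 + 102) = 8*1 = 8)
r/31822 - 17913/20483 = 8/31822 - 17913/20483 = 8*(1/31822) - 17913*1/20483 = 4/15911 - 17913/20483 = -284931811/325905013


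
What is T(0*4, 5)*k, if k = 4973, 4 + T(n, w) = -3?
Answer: -34811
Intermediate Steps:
T(n, w) = -7 (T(n, w) = -4 - 3 = -7)
T(0*4, 5)*k = -7*4973 = -34811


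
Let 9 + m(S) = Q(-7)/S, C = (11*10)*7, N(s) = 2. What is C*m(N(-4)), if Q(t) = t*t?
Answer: 11935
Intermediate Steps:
Q(t) = t**2
C = 770 (C = 110*7 = 770)
m(S) = -9 + 49/S (m(S) = -9 + (-7)**2/S = -9 + 49/S)
C*m(N(-4)) = 770*(-9 + 49/2) = 770*(31/2) = 11935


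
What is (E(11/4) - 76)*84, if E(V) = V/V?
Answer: -6300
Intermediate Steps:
E(V) = 1
(E(11/4) - 76)*84 = (1 - 76)*84 = -75*84 = -6300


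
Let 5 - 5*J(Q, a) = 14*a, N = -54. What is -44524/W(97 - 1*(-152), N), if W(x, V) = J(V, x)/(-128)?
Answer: -28495360/3481 ≈ -8186.0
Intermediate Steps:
J(Q, a) = 1 - 14*a/5
W(x, V) = -1/128 + 7*x/320 (W(x, V) = (1 - 14*x/5)/(-128) = (1 - 14*x/5)*(-1/128) = -1/128 + 7*x/320)
-44524/W(97 - 1*(-152), N) = -44524/(-1/128 + 7*(97 - 1*(-152))/320) = -44524/(-1/128 + 7*(97 + 152)/320) = -44524/(-1/128 + (7/320)*249) = -44524/(-1/128 + 1743/320) = -44524/3481/640 = -44524*640/3481 = -28495360/3481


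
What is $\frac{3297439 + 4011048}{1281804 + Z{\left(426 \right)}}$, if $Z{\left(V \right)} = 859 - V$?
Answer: $\frac{7308487}{1282237} \approx 5.6998$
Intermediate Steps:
$\frac{3297439 + 4011048}{1281804 + Z{\left(426 \right)}} = \frac{3297439 + 4011048}{1281804 + \left(859 - 426\right)} = \frac{7308487}{1281804 + \left(859 - 426\right)} = \frac{7308487}{1281804 + 433} = \frac{7308487}{1282237}$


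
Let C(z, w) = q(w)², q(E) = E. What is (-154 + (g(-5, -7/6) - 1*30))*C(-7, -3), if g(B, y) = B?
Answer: -1701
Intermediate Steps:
C(z, w) = w²
(-154 + (g(-5, -7/6) - 1*30))*C(-7, -3) = (-154 + (-5 - 1*30))*(-3)² = (-154 + (-5 - 30))*9 = (-154 - 35)*9 = -189*9 = -1701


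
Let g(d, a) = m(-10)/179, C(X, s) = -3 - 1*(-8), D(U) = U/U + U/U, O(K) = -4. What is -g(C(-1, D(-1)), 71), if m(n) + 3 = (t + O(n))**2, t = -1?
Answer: -22/179 ≈ -0.12291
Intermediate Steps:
D(U) = 2 (D(U) = 1 + 1 = 2)
C(X, s) = 5 (C(X, s) = -3 + 8 = 5)
m(n) = 22 (m(n) = -3 + (-1 - 4)**2 = -3 + (-5)**2 = -3 + 25 = 22)
g(d, a) = 22/179
-g(C(-1, D(-1)), 71) = -1*22/179 = -22/179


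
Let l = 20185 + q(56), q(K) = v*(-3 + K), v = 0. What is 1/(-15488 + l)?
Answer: 1/4697 ≈ 0.00021290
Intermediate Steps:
q(K) = 0 (q(K) = 0*(-3 + K) = 0)
l = 20185 (l = 20185 + 0 = 20185)
1/(-15488 + l) = 1/(-15488 + 20185) = 1/4697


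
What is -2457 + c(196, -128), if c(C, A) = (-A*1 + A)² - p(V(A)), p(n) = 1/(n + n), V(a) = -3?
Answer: -14741/6 ≈ -2456.8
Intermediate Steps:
p(n) = 1/(2*n)
c(C, A) = ⅙ (c(C, A) = (-A*1 + A)² - 1/(2*(-3)) = (-A + A)² - (-1)/(2*3) = 0² - 1*(-⅙) = 0 + ⅙ = ⅙)
-2457 + c(196, -128) = -2457 + ⅙ = -14741/6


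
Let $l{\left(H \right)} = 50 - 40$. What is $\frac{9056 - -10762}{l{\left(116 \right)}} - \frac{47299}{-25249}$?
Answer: $\frac{35775548}{18035} \approx 1983.7$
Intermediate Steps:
$l{\left(H \right)} = 10$ ($l{\left(H \right)} = 50 - 40 = 10$)
$\frac{9056 - -10762}{l{\left(116 \right)}} - \frac{47299}{-25249} = \frac{9056 - -10762}{10} - \frac{47299}{-25249} = \left(9056 + 10762\right) \frac{1}{10} - - \frac{6757}{3607} = 19818 \cdot \frac{1}{10} + \frac{6757}{3607} = \frac{9909}{5} + \frac{6757}{3607} = \frac{35775548}{18035}$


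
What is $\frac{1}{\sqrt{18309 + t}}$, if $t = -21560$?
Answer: $- \frac{i \sqrt{3251}}{3251} \approx - 0.017538 i$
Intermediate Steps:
$\frac{1}{\sqrt{18309 + t}} = \frac{1}{\sqrt{18309 - 21560}} = \frac{1}{\sqrt{-3251}} = \frac{1}{i \sqrt{3251}} = - \frac{i \sqrt{3251}}{3251}$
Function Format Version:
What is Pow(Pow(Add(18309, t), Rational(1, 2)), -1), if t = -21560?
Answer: Mul(Rational(-1, 3251), I, Pow(3251, Rational(1, 2))) ≈ Mul(-0.017538, I)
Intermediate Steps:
Pow(Pow(Add(18309, t), Rational(1, 2)), -1) = Pow(Pow(Add(18309, -21560), Rational(1, 2)), -1) = Pow(Pow(-3251, Rational(1, 2)), -1) = Pow(Mul(I, Pow(3251, Rational(1, 2))), -1) = Mul(Rational(-1, 3251), I, Pow(3251, Rational(1, 2)))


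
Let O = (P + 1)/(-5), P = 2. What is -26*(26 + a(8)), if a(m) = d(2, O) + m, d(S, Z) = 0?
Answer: -884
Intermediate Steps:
O = -⅗ (O = (2 + 1)/(-5) = 3*(-⅕) = -⅗ ≈ -0.60000)
a(m) = m (a(m) = 0 + m = m)
-26*(26 + a(8)) = -26*(26 + 8) = -26*34 = -884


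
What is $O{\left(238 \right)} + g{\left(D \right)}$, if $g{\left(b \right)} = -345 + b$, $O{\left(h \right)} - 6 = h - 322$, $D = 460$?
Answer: $37$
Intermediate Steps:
$O{\left(h \right)} = -316 + h$ ($O{\left(h \right)} = 6 + \left(h - 322\right) = 6 + \left(-322 + h\right) = -316 + h$)
$O{\left(238 \right)} + g{\left(D \right)} = \left(-316 + 238\right) + \left(-345 + 460\right) = -78 + 115 = 37$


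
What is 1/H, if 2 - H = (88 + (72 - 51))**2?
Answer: -1/11879 ≈ -8.4182e-5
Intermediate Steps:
H = -11879 (H = 2 - (88 + (72 - 51))**2 = 2 - (88 + 21)**2 = 2 - 1*109**2 = 2 - 1*11881 = 2 - 11881 = -11879)
1/H = 1/(-11879) = -1/11879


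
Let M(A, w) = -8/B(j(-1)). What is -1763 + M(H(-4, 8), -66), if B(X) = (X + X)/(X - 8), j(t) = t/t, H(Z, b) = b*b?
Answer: -1735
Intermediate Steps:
H(Z, b) = b²
j(t) = 1
B(X) = 2*X/(-8 + X) (B(X) = (2*X)/(-8 + X) = 2*X/(-8 + X))
M(A, w) = 28 (M(A, w) = -8/(2*1/(-8 + 1)) = -8/(2*1/(-7)) = -8/(2*1*(-⅐)) = -8/(-2/7) = -8*(-7/2) = 28)
-1763 + M(H(-4, 8), -66) = -1763 + 28 = -1735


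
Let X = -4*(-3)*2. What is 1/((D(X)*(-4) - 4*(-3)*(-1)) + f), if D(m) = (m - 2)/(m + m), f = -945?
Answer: -6/5753 ≈ -0.0010429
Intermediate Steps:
X = 24 (X = 12*2 = 24)
D(m) = (-2 + m)/(2*m) (D(m) = (-2 + m)/((2*m)) = (-2 + m)*(1/(2*m)) = (-2 + m)/(2*m))
1/((D(X)*(-4) - 4*(-3)*(-1)) + f) = 1/((((½)*(-2 + 24)/24)*(-4) - 4*(-3)*(-1)) - 945) = 1/((((½)*(1/24)*22)*(-4) + 12*(-1)) - 945) = 1/(((11/24)*(-4) - 12) - 945) = 1/((-11/6 - 12) - 945) = 1/(-83/6 - 945) = 1/(-5753/6) = -6/5753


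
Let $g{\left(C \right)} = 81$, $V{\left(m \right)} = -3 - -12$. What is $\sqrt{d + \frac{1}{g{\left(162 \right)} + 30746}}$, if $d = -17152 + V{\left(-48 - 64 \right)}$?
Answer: $\frac{2 i \sqrt{4072765056005}}{30827} \approx 130.93 i$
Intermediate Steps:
$V{\left(m \right)} = 9$ ($V{\left(m \right)} = -3 + 12 = 9$)
$d = -17143$ ($d = -17152 + 9 = -17143$)
$\sqrt{d + \frac{1}{g{\left(162 \right)} + 30746}} = \sqrt{-17143 + \frac{1}{81 + 30746}} = \sqrt{-17143 + \frac{1}{30827}} = \sqrt{- \frac{528467260}{30827}} = \frac{2 i \sqrt{4072765056005}}{30827}$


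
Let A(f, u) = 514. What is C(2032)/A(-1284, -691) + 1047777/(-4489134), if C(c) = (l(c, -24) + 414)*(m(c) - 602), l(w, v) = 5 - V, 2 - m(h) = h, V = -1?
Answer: -827167807723/384569146 ≈ -2150.9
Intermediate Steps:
m(h) = 2 - h
l(w, v) = 6 (l(w, v) = 5 - 1*(-1) = 5 + 1 = 6)
C(c) = -252000 - 420*c (C(c) = (6 + 414)*((2 - c) - 602) = 420*(-600 - c) = -252000 - 420*c)
C(2032)/A(-1284, -691) + 1047777/(-4489134) = (-252000 - 420*2032)/514 + 1047777/(-4489134) = (-252000 - 853440)*(1/514) + 1047777*(-1/4489134) = -1105440*1/514 - 349259/1496378 = -552720/257 - 349259/1496378 = -827167807723/384569146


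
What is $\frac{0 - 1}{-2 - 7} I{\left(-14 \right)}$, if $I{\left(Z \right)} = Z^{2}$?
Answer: $\frac{196}{9} \approx 21.778$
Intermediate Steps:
$\frac{0 - 1}{-2 - 7} I{\left(-14 \right)} = \frac{0 - 1}{-2 - 7} \left(-14\right)^{2} = - \frac{1}{-9} \cdot 196 = \left(-1\right) \left(- \frac{1}{9}\right) 196 = \frac{1}{9} \cdot 196 = \frac{196}{9}$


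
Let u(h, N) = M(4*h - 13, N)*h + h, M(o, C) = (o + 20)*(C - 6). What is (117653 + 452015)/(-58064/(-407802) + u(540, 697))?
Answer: 29038968717/41218328202988 ≈ 0.00070452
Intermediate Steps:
M(o, C) = (-6 + C)*(20 + o) (M(o, C) = (20 + o)*(-6 + C) = (-6 + C)*(20 + o))
u(h, N) = h + h*(-42 - 24*h + 20*N + N*(-13 + 4*h)) (u(h, N) = (-120 - 6*(4*h - 13) + 20*N + N*(4*h - 13))*h + h = (-120 - 6*(-13 + 4*h) + 20*N + N*(-13 + 4*h))*h + h = (-120 + (78 - 24*h) + 20*N + N*(-13 + 4*h))*h + h = (-42 - 24*h + 20*N + N*(-13 + 4*h))*h + h = h*(-42 - 24*h + 20*N + N*(-13 + 4*h)) + h = h + h*(-42 - 24*h + 20*N + N*(-13 + 4*h)))
(117653 + 452015)/(-58064/(-407802) + u(540, 697)) = (117653 + 452015)/(-58064/(-407802) + 540*(-41 - 24*540 + 7*697 + 4*697*540)) = 569668/(-58064*(-1/407802) + 540*(-41 - 12960 + 4879 + 1505520)) = 569668/(29032/203901 + 540*1497398) = 569668/(29032/203901 + 808594920) = 569668/(164873312811952/203901) = 569668*(203901/164873312811952) = 29038968717/41218328202988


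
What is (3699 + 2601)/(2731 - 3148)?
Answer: -2100/139 ≈ -15.108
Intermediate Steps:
(3699 + 2601)/(2731 - 3148) = 6300/(-417) = 6300*(-1/417) = -2100/139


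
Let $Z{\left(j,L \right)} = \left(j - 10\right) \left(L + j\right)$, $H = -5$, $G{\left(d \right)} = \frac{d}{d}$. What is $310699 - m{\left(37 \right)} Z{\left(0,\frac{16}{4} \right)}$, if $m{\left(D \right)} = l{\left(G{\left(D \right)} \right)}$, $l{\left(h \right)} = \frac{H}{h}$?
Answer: $310499$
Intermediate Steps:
$G{\left(d \right)} = 1$
$Z{\left(j,L \right)} = \left(-10 + j\right) \left(L + j\right)$
$l{\left(h \right)} = - \frac{5}{h}$
$m{\left(D \right)} = -5$ ($m{\left(D \right)} = - \frac{5}{1} = \left(-5\right) 1 = -5$)
$310699 - m{\left(37 \right)} Z{\left(0,\frac{16}{4} \right)} = 310699 - - 5 \left(0^{2} - 10 \cdot \frac{16}{4} - 0 + \frac{16}{4} \cdot 0\right) = 310699 - - 5 \left(0 - 10 \cdot 16 \cdot \frac{1}{4} + 0 + 16 \cdot \frac{1}{4} \cdot 0\right) = 310699 - - 5 \left(0 - 40 + 0 + 4 \cdot 0\right) = 310699 - - 5 \left(0 - 40 + 0 + 0\right) = 310699 - \left(-5\right) \left(-40\right) = 310699 - 200 = 310499$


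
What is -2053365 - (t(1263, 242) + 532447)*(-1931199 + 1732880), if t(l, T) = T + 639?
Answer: 105767022267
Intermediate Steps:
t(l, T) = 639 + T
-2053365 - (t(1263, 242) + 532447)*(-1931199 + 1732880) = -2053365 - ((639 + 242) + 532447)*(-1931199 + 1732880) = -2053365 - (881 + 532447)*(-198319) = -2053365 - 533328*(-198319) = -2053365 - 1*(-105769075632) = -2053365 + 105769075632 = 105767022267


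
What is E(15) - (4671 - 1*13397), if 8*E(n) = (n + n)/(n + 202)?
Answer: 7574183/868 ≈ 8726.0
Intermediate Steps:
E(n) = n/(4*(202 + n)) (E(n) = ((n + n)/(n + 202))/8 = ((2*n)/(202 + n))/8 = (2*n/(202 + n))/8 = n/(4*(202 + n)))
E(15) - (4671 - 1*13397) = (¼)*15/(202 + 15) - (4671 - 1*13397) = (¼)*15/217 - (4671 - 13397) = (¼)*15*(1/217) - 1*(-8726) = 15/868 + 8726 = 7574183/868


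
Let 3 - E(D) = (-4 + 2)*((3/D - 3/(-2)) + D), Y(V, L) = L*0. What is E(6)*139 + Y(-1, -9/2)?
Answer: 2641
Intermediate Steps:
Y(V, L) = 0
E(D) = 6 + 2*D + 6/D (E(D) = 3 - (-4 + 2)*((3/D - 3/(-2)) + D) = 3 - (-2)*((3/D - 3*(-1/2)) + D) = 3 - (-2)*((3/D + 3/2) + D) = 3 - (-2)*((3/2 + 3/D) + D) = 3 - (-2)*(3/2 + D + 3/D) = 3 - (-3 - 6/D - 2*D) = 3 + (3 + 2*D + 6/D) = 6 + 2*D + 6/D)
E(6)*139 + Y(-1, -9/2) = (6 + 2*6 + 6/6)*139 + 0 = (6 + 12 + 6*(1/6))*139 + 0 = (6 + 12 + 1)*139 + 0 = 19*139 + 0 = 2641 + 0 = 2641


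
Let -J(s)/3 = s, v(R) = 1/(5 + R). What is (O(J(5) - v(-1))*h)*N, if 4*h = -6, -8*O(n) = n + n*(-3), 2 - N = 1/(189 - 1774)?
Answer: 580293/50720 ≈ 11.441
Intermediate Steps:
N = 3171/1585 (N = 2 - 1/(189 - 1774) = 2 - 1/(-1585) = 2 - 1*(-1/1585) = 2 + 1/1585 = 3171/1585 ≈ 2.0006)
J(s) = -3*s
O(n) = n/4 (O(n) = -(n + n*(-3))/8 = -(n - 3*n)/8 = -(-1)*n/4 = n/4)
h = -3/2 (h = (1/4)*(-6) = -3/2 ≈ -1.5000)
(O(J(5) - v(-1))*h)*N = (((-3*5 - 1/(5 - 1))/4)*(-3/2))*(3171/1585) = (((-15 - 1/4)/4)*(-3/2))*(3171/1585) = (((1/4)*(-61/4))*(-3/2))*(3171/1585) = -61/16*(-3/2)*(3171/1585) = (183/32)*(3171/1585) = 580293/50720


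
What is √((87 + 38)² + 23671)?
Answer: 8*√614 ≈ 198.23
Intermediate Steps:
√((87 + 38)² + 23671) = √(125² + 23671) = √(15625 + 23671) = √39296 = 8*√614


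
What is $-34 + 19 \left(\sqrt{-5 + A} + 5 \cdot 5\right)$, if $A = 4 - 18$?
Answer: $441 + 19 i \sqrt{19} \approx 441.0 + 82.819 i$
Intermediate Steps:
$A = -14$ ($A = 4 - 18 = -14$)
$-34 + 19 \left(\sqrt{-5 + A} + 5 \cdot 5\right) = -34 + 19 \left(\sqrt{-5 - 14} + 5 \cdot 5\right) = -34 + 19 \left(\sqrt{-19} + 25\right) = -34 + 19 \left(i \sqrt{19} + 25\right) = -34 + 19 \left(25 + i \sqrt{19}\right) = -34 + \left(475 + 19 i \sqrt{19}\right) = 441 + 19 i \sqrt{19}$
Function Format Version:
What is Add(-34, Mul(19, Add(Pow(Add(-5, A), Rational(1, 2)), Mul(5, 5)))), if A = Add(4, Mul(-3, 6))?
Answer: Add(441, Mul(19, I, Pow(19, Rational(1, 2)))) ≈ Add(441.00, Mul(82.819, I))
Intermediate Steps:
A = -14 (A = Add(4, -18) = -14)
Add(-34, Mul(19, Add(Pow(Add(-5, A), Rational(1, 2)), Mul(5, 5)))) = Add(-34, Mul(19, Add(Pow(Add(-5, -14), Rational(1, 2)), Mul(5, 5)))) = Add(-34, Mul(19, Add(Pow(-19, Rational(1, 2)), 25))) = Add(-34, Mul(19, Add(Mul(I, Pow(19, Rational(1, 2))), 25))) = Add(-34, Mul(19, Add(25, Mul(I, Pow(19, Rational(1, 2)))))) = Add(-34, Add(475, Mul(19, I, Pow(19, Rational(1, 2))))) = Add(441, Mul(19, I, Pow(19, Rational(1, 2))))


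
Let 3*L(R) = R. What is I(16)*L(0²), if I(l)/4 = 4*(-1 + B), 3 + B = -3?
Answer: 0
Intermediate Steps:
B = -6 (B = -3 - 3 = -6)
I(l) = -112 (I(l) = 4*(4*(-1 - 6)) = 4*(4*(-7)) = 4*(-28) = -112)
L(R) = R/3
I(16)*L(0²) = -112*0²/3 = -112*0/3 = -112*0 = 0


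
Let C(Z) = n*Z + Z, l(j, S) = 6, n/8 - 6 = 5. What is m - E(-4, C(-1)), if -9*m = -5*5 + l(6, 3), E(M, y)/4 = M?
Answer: 163/9 ≈ 18.111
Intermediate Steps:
n = 88 (n = 48 + 8*5 = 48 + 40 = 88)
C(Z) = 89*Z (C(Z) = 88*Z + Z = 89*Z)
E(M, y) = 4*M
m = 19/9 (m = -(-5*5 + 6)/9 = -(-25 + 6)/9 = -⅑*(-19) = 19/9 ≈ 2.1111)
m - E(-4, C(-1)) = 19/9 - 4*(-4) = 19/9 - 1*(-16) = 19/9 + 16 = 163/9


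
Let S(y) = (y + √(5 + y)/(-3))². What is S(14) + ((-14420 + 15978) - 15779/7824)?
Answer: 41172103/23472 - 28*√19/3 ≈ 1713.4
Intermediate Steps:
S(y) = (y - √(5 + y)/3)² (S(y) = (y + √(5 + y)*(-⅓))² = (y - √(5 + y)/3)²)
S(14) + ((-14420 + 15978) - 15779/7824) = (-√(5 + 14) + 3*14)²/9 + ((-14420 + 15978) - 15779/7824) = (-√19 + 42)²/9 + (1558 - 15779*1/7824) = (42 - √19)²/9 + (1558 - 15779/7824) = (42 - √19)²/9 + 12174013/7824 = 12174013/7824 + (42 - √19)²/9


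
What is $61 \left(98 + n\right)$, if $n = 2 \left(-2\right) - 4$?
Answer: $5490$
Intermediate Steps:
$n = -8$ ($n = -4 - 4 = -8$)
$61 \left(98 + n\right) = 61 \left(98 - 8\right) = 61 \cdot 90 = 5490$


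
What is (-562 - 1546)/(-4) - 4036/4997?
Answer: 2629383/4997 ≈ 526.19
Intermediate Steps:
(-562 - 1546)/(-4) - 4036/4997 = -2108*(-1/4) - 4036*1/4997 = 527 - 4036/4997 = 2629383/4997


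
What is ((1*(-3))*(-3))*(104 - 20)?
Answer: 756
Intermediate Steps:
((1*(-3))*(-3))*(104 - 20) = -3*(-3)*84 = 9*84 = 756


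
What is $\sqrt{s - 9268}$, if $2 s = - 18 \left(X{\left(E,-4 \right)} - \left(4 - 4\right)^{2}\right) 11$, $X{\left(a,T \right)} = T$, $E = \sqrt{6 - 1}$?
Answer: $2 i \sqrt{2218} \approx 94.191 i$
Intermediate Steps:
$E = \sqrt{5} \approx 2.2361$
$s = 396$ ($s = \frac{- 18 \left(-4 - \left(4 - 4\right)^{2}\right) 11}{2} = \frac{- 18 \left(-4 - 0^{2}\right) 11}{2} = \frac{- 18 \left(-4 - 0\right) 11}{2} = \frac{- 18 \left(-4 + 0\right) 11}{2} = \frac{\left(-18\right) \left(-4\right) 11}{2} = \frac{72 \cdot 11}{2} = \frac{1}{2} \cdot 792 = 396$)
$\sqrt{s - 9268} = \sqrt{396 - 9268} = \sqrt{-8872} = 2 i \sqrt{2218}$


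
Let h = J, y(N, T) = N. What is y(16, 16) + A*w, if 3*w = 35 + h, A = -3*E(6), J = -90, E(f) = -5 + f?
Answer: 71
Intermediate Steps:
h = -90
A = -3 (A = -3*(-5 + 6) = -3*1 = -3)
w = -55/3 (w = (35 - 90)/3 = (1/3)*(-55) = -55/3 ≈ -18.333)
y(16, 16) + A*w = 16 - 3*(-55/3) = 16 + 55 = 71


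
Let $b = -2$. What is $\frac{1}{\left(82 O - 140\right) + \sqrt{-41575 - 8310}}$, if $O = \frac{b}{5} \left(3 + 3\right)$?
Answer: $- \frac{8420}{4082981} - \frac{25 i \sqrt{49885}}{4082981} \approx -0.0020622 - 0.0013676 i$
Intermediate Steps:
$O = - \frac{12}{5}$ ($O = - \frac{2}{5} \left(3 + 3\right) = \left(-2\right) \frac{1}{5} \cdot 6 = \left(- \frac{2}{5}\right) 6 = - \frac{12}{5} \approx -2.4$)
$\frac{1}{\left(82 O - 140\right) + \sqrt{-41575 - 8310}} = \frac{1}{\left(82 \left(- \frac{12}{5}\right) - 140\right) + \sqrt{-41575 - 8310}} = \frac{1}{\left(- \frac{984}{5} - 140\right) + \sqrt{-49885}} = \frac{1}{- \frac{1684}{5} + i \sqrt{49885}}$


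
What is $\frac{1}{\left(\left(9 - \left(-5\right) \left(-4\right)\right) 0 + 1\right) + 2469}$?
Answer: $\frac{1}{2470} \approx 0.00040486$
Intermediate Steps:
$\frac{1}{\left(\left(9 - \left(-5\right) \left(-4\right)\right) 0 + 1\right) + 2469} = \frac{1}{\left(\left(9 - 20\right) 0 + 1\right) + 2469} = \frac{1}{\left(\left(-11\right) 0 + 1\right) + 2469} = \frac{1}{\left(0 + 1\right) + 2469} = \frac{1}{1 + 2469} = \frac{1}{2470}$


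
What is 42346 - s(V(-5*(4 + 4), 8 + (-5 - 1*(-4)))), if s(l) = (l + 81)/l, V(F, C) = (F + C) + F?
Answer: 3091266/73 ≈ 42346.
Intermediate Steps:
V(F, C) = C + 2*F (V(F, C) = (C + F) + F = C + 2*F)
s(l) = (81 + l)/l
42346 - s(V(-5*(4 + 4), 8 + (-5 - 1*(-4)))) = 42346 - (81 + ((8 + (-5 - 1*(-4))) + 2*(-5*(4 + 4))))/((8 + (-5 - 1*(-4))) + 2*(-5*(4 + 4))) = 42346 - (81 + ((8 + (-5 + 4)) + 2*(-5*8)))/((8 + (-5 + 4)) + 2*(-5*8)) = 42346 - (81 + ((8 - 1) + 2*(-40)))/((8 - 1) + 2*(-40)) = 42346 - (81 + (7 - 80))/(7 - 80) = 42346 - (81 - 73)/(-73) = 42346 - (-1)*8/73 = 42346 - 1*(-8/73) = 42346 + 8/73 = 3091266/73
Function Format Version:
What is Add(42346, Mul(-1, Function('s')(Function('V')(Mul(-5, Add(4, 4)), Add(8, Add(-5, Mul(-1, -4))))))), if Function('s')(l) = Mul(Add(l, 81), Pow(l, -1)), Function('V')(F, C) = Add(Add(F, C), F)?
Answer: Rational(3091266, 73) ≈ 42346.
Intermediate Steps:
Function('V')(F, C) = Add(C, Mul(2, F)) (Function('V')(F, C) = Add(Add(C, F), F) = Add(C, Mul(2, F)))
Function('s')(l) = Mul(Pow(l, -1), Add(81, l)) (Function('s')(l) = Mul(Add(81, l), Pow(l, -1)) = Mul(Pow(l, -1), Add(81, l)))
Add(42346, Mul(-1, Function('s')(Function('V')(Mul(-5, Add(4, 4)), Add(8, Add(-5, Mul(-1, -4))))))) = Add(42346, Mul(-1, Mul(Pow(Add(Add(8, Add(-5, Mul(-1, -4))), Mul(2, Mul(-5, Add(4, 4)))), -1), Add(81, Add(Add(8, Add(-5, Mul(-1, -4))), Mul(2, Mul(-5, Add(4, 4)))))))) = Add(42346, Mul(-1, Mul(Pow(Add(Add(8, Add(-5, 4)), Mul(2, Mul(-5, 8))), -1), Add(81, Add(Add(8, Add(-5, 4)), Mul(2, Mul(-5, 8))))))) = Add(42346, Mul(-1, Mul(Pow(Add(Add(8, -1), Mul(2, -40)), -1), Add(81, Add(Add(8, -1), Mul(2, -40)))))) = Add(42346, Mul(-1, Mul(Pow(Add(7, -80), -1), Add(81, Add(7, -80))))) = Add(42346, Mul(-1, Mul(Pow(-73, -1), Add(81, -73)))) = Add(42346, Mul(-1, Mul(Rational(-1, 73), 8))) = Add(42346, Mul(-1, Rational(-8, 73))) = Add(42346, Rational(8, 73)) = Rational(3091266, 73)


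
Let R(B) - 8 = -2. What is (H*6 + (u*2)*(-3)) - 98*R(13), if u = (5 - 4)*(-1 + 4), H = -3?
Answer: -624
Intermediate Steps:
R(B) = 6 (R(B) = 8 - 2 = 6)
u = 3 (u = 1*3 = 3)
(H*6 + (u*2)*(-3)) - 98*R(13) = (-3*6 + (3*2)*(-3)) - 98*6 = (-18 + 6*(-3)) - 588 = (-18 - 18) - 588 = -36 - 588 = -624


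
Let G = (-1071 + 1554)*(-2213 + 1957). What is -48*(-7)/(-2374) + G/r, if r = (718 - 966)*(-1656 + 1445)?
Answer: -19445160/7764167 ≈ -2.5045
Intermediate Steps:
r = 52328 (r = -248*(-211) = 52328)
G = -123648 (G = 483*(-256) = -123648)
-48*(-7)/(-2374) + G/r = -48*(-7)/(-2374) - 123648/52328 = 336*(-1/2374) - 123648*1/52328 = -168/1187 - 15456/6541 = -19445160/7764167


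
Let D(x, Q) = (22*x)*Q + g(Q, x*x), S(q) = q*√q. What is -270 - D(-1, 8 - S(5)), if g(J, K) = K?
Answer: -95 - 110*√5 ≈ -340.97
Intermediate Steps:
S(q) = q^(3/2)
D(x, Q) = x² + 22*Q*x (D(x, Q) = (22*x)*Q + x*x = 22*Q*x + x² = x² + 22*Q*x)
-270 - D(-1, 8 - S(5)) = -270 - (-1)*(-1 + 22*(8 - 5^(3/2))) = -270 - (-1)*(-1 + 22*(8 - 5*√5)) = -270 - (-1)*(-1 + (176 - 110*√5)) = -270 - (-1)*(175 - 110*√5) = -270 - (-175 + 110*√5) = -270 + (175 - 110*√5) = -95 - 110*√5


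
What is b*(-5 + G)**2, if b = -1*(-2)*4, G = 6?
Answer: 8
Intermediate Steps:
b = 8 (b = 2*4 = 8)
b*(-5 + G)**2 = 8*(-5 + 6)**2 = 8*1**2 = 8*1 = 8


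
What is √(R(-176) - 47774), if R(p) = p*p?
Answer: I*√16798 ≈ 129.61*I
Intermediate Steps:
R(p) = p²
√(R(-176) - 47774) = √((-176)² - 47774) = √(30976 - 47774) = √(-16798) = I*√16798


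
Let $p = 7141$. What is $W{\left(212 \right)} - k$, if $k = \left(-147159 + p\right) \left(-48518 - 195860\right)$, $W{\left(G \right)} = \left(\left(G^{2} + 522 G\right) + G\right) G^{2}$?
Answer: $-27214144724$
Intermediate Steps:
$W{\left(G \right)} = G^{2} \left(G^{2} + 523 G\right)$ ($W{\left(G \right)} = \left(G^{2} + 523 G\right) G^{2} = G^{2} \left(G^{2} + 523 G\right)$)
$k = 34217318804$ ($k = \left(-147159 + 7141\right) \left(-48518 - 195860\right) = \left(-140018\right) \left(-244378\right) = 34217318804$)
$W{\left(212 \right)} - k = 212^{3} \left(523 + 212\right) - 34217318804 = 9528128 \cdot 735 - 34217318804 = 7003174080 - 34217318804 = -27214144724$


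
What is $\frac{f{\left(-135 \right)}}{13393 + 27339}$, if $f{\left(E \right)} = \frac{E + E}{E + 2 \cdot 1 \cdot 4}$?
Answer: $\frac{135}{2586482} \approx 5.2194 \cdot 10^{-5}$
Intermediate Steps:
$f{\left(E \right)} = \frac{2 E}{8 + E}$ ($f{\left(E \right)} = \frac{2 E}{E + 2 \cdot 4} = \frac{2 E}{E + 8} = \frac{2 E}{8 + E}$)
$\frac{f{\left(-135 \right)}}{13393 + 27339} = \frac{2 \left(-135\right) \frac{1}{8 - 135}}{13393 + 27339} = \frac{2 \left(-135\right) \frac{1}{-127}}{40732} = 2 \left(-135\right) \left(- \frac{1}{127}\right) \frac{1}{40732} = \frac{270}{127} \cdot \frac{1}{40732} = \frac{135}{2586482}$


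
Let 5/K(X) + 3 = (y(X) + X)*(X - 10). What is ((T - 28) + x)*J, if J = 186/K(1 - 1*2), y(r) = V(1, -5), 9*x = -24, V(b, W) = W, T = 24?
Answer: -15624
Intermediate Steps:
x = -8/3 (x = (1/9)*(-24) = -8/3 ≈ -2.6667)
y(r) = -5
K(X) = 5/(-3 + (-10 + X)*(-5 + X)) (K(X) = 5/(-3 + (-5 + X)*(X - 10)) = 5/(-3 + (-5 + X)*(-10 + X)) = 5/(-3 + (-10 + X)*(-5 + X)))
J = 11718/5 (J = 186/((5/(47 + (1 - 1*2)**2 - 15*(1 - 1*2)))) = 186/((5/(47 + (1 - 2)**2 - 15*(1 - 2)))) = 186/((5/(47 + (-1)**2 - 15*(-1)))) = 186/((5/(47 + 1 + 15))) = 186/((5/63)) = 186/((5*(1/63))) = 186/(5/63) = 186*(63/5) = 11718/5 ≈ 2343.6)
((T - 28) + x)*J = ((24 - 28) - 8/3)*(11718/5) = (-4 - 8/3)*(11718/5) = -20/3*11718/5 = -15624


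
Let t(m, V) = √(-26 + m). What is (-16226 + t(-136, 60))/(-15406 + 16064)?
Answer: -1159/47 + 9*I*√2/658 ≈ -24.66 + 0.019343*I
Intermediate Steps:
(-16226 + t(-136, 60))/(-15406 + 16064) = (-16226 + √(-26 - 136))/(-15406 + 16064) = (-16226 + √(-162))/658 = (-16226 + 9*I*√2)*(1/658) = -1159/47 + 9*I*√2/658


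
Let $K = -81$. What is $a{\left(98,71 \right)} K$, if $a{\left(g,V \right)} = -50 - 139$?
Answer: $15309$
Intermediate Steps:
$a{\left(g,V \right)} = -189$ ($a{\left(g,V \right)} = -50 - 139 = -189$)
$a{\left(98,71 \right)} K = \left(-189\right) \left(-81\right) = 15309$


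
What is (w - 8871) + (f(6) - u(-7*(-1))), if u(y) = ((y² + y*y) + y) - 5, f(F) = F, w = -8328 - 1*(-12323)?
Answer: -4970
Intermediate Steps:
w = 3995 (w = -8328 + 12323 = 3995)
u(y) = -5 + y + 2*y² (u(y) = ((y² + y²) + y) - 5 = (2*y² + y) - 5 = (y + 2*y²) - 5 = -5 + y + 2*y²)
(w - 8871) + (f(6) - u(-7*(-1))) = (3995 - 8871) + (6 - (-5 - 7*(-1) + 2*(-7*(-1))²)) = -4876 + (6 - (-5 + 7 + 2*7²)) = -4876 + (6 - (-5 + 7 + 2*49)) = -4876 + (6 - (-5 + 7 + 98)) = -4876 + (6 - 1*100) = -4876 + (6 - 100) = -4876 - 94 = -4970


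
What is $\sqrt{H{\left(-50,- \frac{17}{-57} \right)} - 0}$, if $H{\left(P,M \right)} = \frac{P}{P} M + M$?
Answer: $\frac{\sqrt{1938}}{57} \approx 0.77233$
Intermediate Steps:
$H{\left(P,M \right)} = 2 M$ ($H{\left(P,M \right)} = 1 M + M = M + M = 2 M$)
$\sqrt{H{\left(-50,- \frac{17}{-57} \right)} - 0} = \sqrt{2 \left(- \frac{17}{-57}\right) - 0} = \sqrt{2 \left(\left(-17\right) \left(- \frac{1}{57}\right)\right) + 0} = \sqrt{2 \cdot \frac{17}{57} + 0} = \sqrt{\frac{34}{57} + 0} = \sqrt{\frac{34}{57}} = \frac{\sqrt{1938}}{57}$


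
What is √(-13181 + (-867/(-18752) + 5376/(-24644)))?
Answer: I*√2748980483086421009/14441384 ≈ 114.81*I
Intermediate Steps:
√(-13181 + (-867/(-18752) + 5376/(-24644))) = √(-13181 + (-867*(-1/18752) + 5376*(-1/24644))) = √(-13181 + (867/18752 - 1344/6161)) = √(-13181 - 19861101/115531072) = √(-1522834921133/115531072) = I*√2748980483086421009/14441384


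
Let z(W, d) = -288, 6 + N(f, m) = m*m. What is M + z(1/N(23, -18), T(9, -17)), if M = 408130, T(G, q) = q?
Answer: 407842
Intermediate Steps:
N(f, m) = -6 + m² (N(f, m) = -6 + m*m = -6 + m²)
M + z(1/N(23, -18), T(9, -17)) = 408130 - 288 = 407842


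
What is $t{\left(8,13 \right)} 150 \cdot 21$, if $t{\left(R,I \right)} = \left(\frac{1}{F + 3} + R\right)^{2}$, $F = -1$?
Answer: $\frac{455175}{2} \approx 2.2759 \cdot 10^{5}$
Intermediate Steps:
$t{\left(R,I \right)} = \left(\frac{1}{2} + R\right)^{2}$ ($t{\left(R,I \right)} = \left(\frac{1}{-1 + 3} + R\right)^{2} = \left(\frac{1}{2} + R\right)^{2}$)
$t{\left(8,13 \right)} 150 \cdot 21 = \frac{\left(1 + 2 \cdot 8\right)^{2}}{4} \cdot 150 \cdot 21 = \frac{\left(1 + 16\right)^{2}}{4} \cdot 150 \cdot 21 = \frac{17^{2}}{4} \cdot 150 \cdot 21 = \frac{1}{4} \cdot 289 \cdot 150 \cdot 21 = \frac{289}{4} \cdot 150 \cdot 21 = \frac{21675}{2} \cdot 21 = \frac{455175}{2}$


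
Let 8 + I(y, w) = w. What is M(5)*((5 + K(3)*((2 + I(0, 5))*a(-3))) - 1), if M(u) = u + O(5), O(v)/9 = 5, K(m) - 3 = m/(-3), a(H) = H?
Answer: 500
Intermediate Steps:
K(m) = 3 - m/3 (K(m) = 3 + m/(-3) = 3 + m*(-⅓) = 3 - m/3)
I(y, w) = -8 + w
O(v) = 45 (O(v) = 9*5 = 45)
M(u) = 45 + u (M(u) = u + 45 = 45 + u)
M(5)*((5 + K(3)*((2 + I(0, 5))*a(-3))) - 1) = (45 + 5)*((5 + (3 - ⅓*3)*((2 + (-8 + 5))*(-3))) - 1) = 50*((5 + (3 - 1)*((2 - 3)*(-3))) - 1) = 50*((5 + 2*(-1*(-3))) - 1) = 50*((5 + 2*3) - 1) = 50*((5 + 6) - 1) = 50*(11 - 1) = 50*10 = 500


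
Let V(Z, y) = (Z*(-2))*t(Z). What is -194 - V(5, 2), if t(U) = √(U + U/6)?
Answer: -194 + 5*√210/3 ≈ -169.85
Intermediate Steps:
t(U) = √42*√U/6 (t(U) = √(U + U*(⅙)) = √(U + U/6) = √(7*U/6) = √42*√U/6)
V(Z, y) = -√42*Z^(3/2)/3 (V(Z, y) = (Z*(-2))*(√42*√Z/6) = (-2*Z)*(√42*√Z/6) = -√42*Z^(3/2)/3)
-194 - V(5, 2) = -194 - (-1)*√42*5^(3/2)/3 = -194 - (-1)*√42*5*√5/3 = -194 - (-5)*√210/3 = -194 + 5*√210/3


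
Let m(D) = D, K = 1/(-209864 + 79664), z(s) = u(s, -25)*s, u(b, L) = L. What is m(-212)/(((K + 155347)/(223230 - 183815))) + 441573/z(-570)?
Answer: -2190644259081791/96074352145250 ≈ -22.802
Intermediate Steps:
z(s) = -25*s
K = -1/130200 (K = 1/(-130200) = -1/130200 ≈ -7.6805e-6)
m(-212)/(((K + 155347)/(223230 - 183815))) + 441573/z(-570) = -212*(223230 - 183815)/(-1/130200 + 155347) + 441573/((-25*(-570))) = -212/((20226179399/130200)/39415) + 441573/14250 = -212/((20226179399/130200)*(1/39415)) + 441573*(1/14250) = -212/20226179399/5131833000 + 147191/4750 = -212*5131833000/20226179399 + 147191/4750 = -1087948596000/20226179399 + 147191/4750 = -2190644259081791/96074352145250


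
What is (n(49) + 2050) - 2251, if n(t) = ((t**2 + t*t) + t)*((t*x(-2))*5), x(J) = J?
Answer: -2377191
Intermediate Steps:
n(t) = -10*t*(t + 2*t**2) (n(t) = ((t**2 + t*t) + t)*((t*(-2))*5) = ((t**2 + t**2) + t)*(-2*t*5) = (2*t**2 + t)*(-10*t) = (t + 2*t**2)*(-10*t) = -10*t*(t + 2*t**2))
(n(49) + 2050) - 2251 = (49**2*(-10 - 20*49) + 2050) - 2251 = (2401*(-10 - 980) + 2050) - 2251 = (2401*(-990) + 2050) - 2251 = (-2376990 + 2050) - 2251 = -2374940 - 2251 = -2377191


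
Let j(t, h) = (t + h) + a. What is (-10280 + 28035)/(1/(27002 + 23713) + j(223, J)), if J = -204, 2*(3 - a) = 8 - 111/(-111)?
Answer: 1800889650/1775027 ≈ 1014.6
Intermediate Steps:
a = -3/2 (a = 3 - (8 - 111/(-111))/2 = 3 - (8 - 111*(-1/111))/2 = 3 - (8 + 1)/2 = 3 - 1/2*9 = 3 - 9/2 = -3/2 ≈ -1.5000)
j(t, h) = -3/2 + h + t (j(t, h) = (t + h) - 3/2 = (h + t) - 3/2 = -3/2 + h + t)
(-10280 + 28035)/(1/(27002 + 23713) + j(223, J)) = (-10280 + 28035)/(1/(27002 + 23713) + (-3/2 - 204 + 223)) = 17755/(1/50715 + 35/2) = 17755/(1775027/101430) = 17755*(101430/1775027) = 1800889650/1775027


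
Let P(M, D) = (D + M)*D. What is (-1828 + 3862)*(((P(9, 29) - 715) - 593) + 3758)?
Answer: 7224768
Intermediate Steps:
P(M, D) = D*(D + M)
(-1828 + 3862)*(((P(9, 29) - 715) - 593) + 3758) = (-1828 + 3862)*(((29*(29 + 9) - 715) - 593) + 3758) = 2034*(((29*38 - 715) - 593) + 3758) = 2034*(((1102 - 715) - 593) + 3758) = 2034*((387 - 593) + 3758) = 2034*(-206 + 3758) = 2034*3552 = 7224768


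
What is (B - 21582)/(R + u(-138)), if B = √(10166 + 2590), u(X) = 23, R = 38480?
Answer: -21582/38503 + 2*√3189/38503 ≈ -0.55759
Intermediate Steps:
B = 2*√3189 (B = √12756 = 2*√3189 ≈ 112.94)
(B - 21582)/(R + u(-138)) = (2*√3189 - 21582)/(38480 + 23) = (-21582 + 2*√3189)/38503 = (-21582 + 2*√3189)*(1/38503) = -21582/38503 + 2*√3189/38503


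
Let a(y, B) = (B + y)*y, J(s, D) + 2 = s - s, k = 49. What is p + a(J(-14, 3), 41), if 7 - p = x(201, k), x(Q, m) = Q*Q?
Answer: -40472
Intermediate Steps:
J(s, D) = -2 (J(s, D) = -2 + (s - s) = -2 + 0 = -2)
x(Q, m) = Q²
a(y, B) = y*(B + y)
p = -40394 (p = 7 - 1*201² = 7 - 1*40401 = 7 - 40401 = -40394)
p + a(J(-14, 3), 41) = -40394 - 2*(41 - 2) = -40394 - 2*39 = -40394 - 78 = -40472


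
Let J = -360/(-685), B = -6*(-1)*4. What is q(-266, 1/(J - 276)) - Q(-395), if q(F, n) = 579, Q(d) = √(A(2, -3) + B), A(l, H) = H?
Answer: 579 - √21 ≈ 574.42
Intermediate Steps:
B = 24 (B = 6*4 = 24)
J = 72/137 (J = -360*(-1/685) = 72/137 ≈ 0.52555)
Q(d) = √21 (Q(d) = √(-3 + 24) = √21)
q(-266, 1/(J - 276)) - Q(-395) = 579 - √21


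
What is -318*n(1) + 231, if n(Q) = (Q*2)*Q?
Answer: -405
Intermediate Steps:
n(Q) = 2*Q² (n(Q) = (2*Q)*Q = 2*Q²)
-318*n(1) + 231 = -636*1² + 231 = -636 + 231 = -405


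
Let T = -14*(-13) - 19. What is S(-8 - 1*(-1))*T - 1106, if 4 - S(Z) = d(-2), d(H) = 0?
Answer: -454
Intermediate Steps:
S(Z) = 4 (S(Z) = 4 - 1*0 = 4 + 0 = 4)
T = 163 (T = 182 - 19 = 163)
S(-8 - 1*(-1))*T - 1106 = 4*163 - 1106 = 652 - 1106 = -454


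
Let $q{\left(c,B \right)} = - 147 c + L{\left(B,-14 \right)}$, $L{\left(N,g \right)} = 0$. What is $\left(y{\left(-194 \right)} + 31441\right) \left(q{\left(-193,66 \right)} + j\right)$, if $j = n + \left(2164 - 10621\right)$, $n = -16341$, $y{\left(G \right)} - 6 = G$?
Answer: $111666969$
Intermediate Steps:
$y{\left(G \right)} = 6 + G$
$j = -24798$ ($j = -16341 + \left(2164 - 10621\right) = -16341 - 8457 = -24798$)
$q{\left(c,B \right)} = - 147 c$ ($q{\left(c,B \right)} = - 147 c + 0 = - 147 c$)
$\left(y{\left(-194 \right)} + 31441\right) \left(q{\left(-193,66 \right)} + j\right) = \left(\left(6 - 194\right) + 31441\right) \left(\left(-147\right) \left(-193\right) - 24798\right) = \left(-188 + 31441\right) \left(28371 - 24798\right) = 31253 \cdot 3573 = 111666969$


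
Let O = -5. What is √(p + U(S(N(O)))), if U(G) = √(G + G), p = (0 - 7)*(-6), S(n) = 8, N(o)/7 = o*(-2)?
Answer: √46 ≈ 6.7823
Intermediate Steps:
N(o) = -14*o (N(o) = 7*(o*(-2)) = 7*(-2*o) = -14*o)
p = 42 (p = -7*(-6) = 42)
U(G) = √2*√G (U(G) = √(2*G) = √2*√G)
√(p + U(S(N(O)))) = √(42 + √2*√8) = √(42 + √2*(2*√2)) = √(42 + 4) = √46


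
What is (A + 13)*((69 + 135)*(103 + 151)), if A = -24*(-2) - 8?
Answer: 2746248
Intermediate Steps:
A = 40 (A = -6*(-8) - 8 = 48 - 8 = 40)
(A + 13)*((69 + 135)*(103 + 151)) = (40 + 13)*((69 + 135)*(103 + 151)) = 53*(204*254) = 53*51816 = 2746248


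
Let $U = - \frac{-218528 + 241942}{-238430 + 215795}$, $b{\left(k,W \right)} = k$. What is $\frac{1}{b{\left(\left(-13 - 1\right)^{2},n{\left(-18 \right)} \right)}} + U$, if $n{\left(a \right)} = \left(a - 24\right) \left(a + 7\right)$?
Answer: $\frac{4611779}{4436460} \approx 1.0395$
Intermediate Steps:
$n{\left(a \right)} = \left(-24 + a\right) \left(7 + a\right)$
$U = \frac{23414}{22635}$ ($U = - \frac{23414}{-22635} = - \frac{23414 \left(-1\right)}{22635} = \left(-1\right) \left(- \frac{23414}{22635}\right) = \frac{23414}{22635} \approx 1.0344$)
$\frac{1}{b{\left(\left(-13 - 1\right)^{2},n{\left(-18 \right)} \right)}} + U = \frac{1}{\left(-13 - 1\right)^{2}} + \frac{23414}{22635} = \frac{1}{\left(-14\right)^{2}} + \frac{23414}{22635} = \frac{1}{196} + \frac{23414}{22635} = \frac{4611779}{4436460}$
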